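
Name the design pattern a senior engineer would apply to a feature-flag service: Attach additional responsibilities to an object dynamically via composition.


This matches the Decorator pattern

Decorator


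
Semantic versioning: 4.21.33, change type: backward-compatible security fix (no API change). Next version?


Current: 4.21.33
Change category: 'backward-compatible security fix (no API change)' → patch bump
SemVer rule: patch bump → increment PATCH (MAJOR and MINOR unchanged)
New: 4.21.34

4.21.34


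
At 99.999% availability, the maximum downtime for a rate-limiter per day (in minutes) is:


Formula: allowed downtime = period * (100 - SLA) / 100
Period (day) = 1440 minutes
Unavailability fraction = (100 - 99.999) / 100
Allowed downtime = 1440 * (100 - 99.999) / 100
Allowed downtime = 0.0144 minutes

0.0144 minutes


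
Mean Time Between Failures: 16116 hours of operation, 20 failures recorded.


Formula: MTBF = Total operating time / Number of failures
MTBF = 16116 / 20
MTBF = 805.8 hours

805.8 hours


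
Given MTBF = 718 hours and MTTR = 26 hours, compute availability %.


Availability = MTBF / (MTBF + MTTR)
Availability = 718 / (718 + 26)
Availability = 718 / 744
Availability = 96.5054%

96.5054%


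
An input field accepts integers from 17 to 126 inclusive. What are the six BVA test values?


Range: [17, 126]
Boundaries: just below min, min, min+1, max-1, max, just above max
Values: [16, 17, 18, 125, 126, 127]

[16, 17, 18, 125, 126, 127]


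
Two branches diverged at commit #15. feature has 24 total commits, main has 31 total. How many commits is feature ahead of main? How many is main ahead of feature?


Common ancestor: commit #15
feature commits after divergence: 24 - 15 = 9
main commits after divergence: 31 - 15 = 16
feature is 9 commits ahead of main
main is 16 commits ahead of feature

feature ahead: 9, main ahead: 16


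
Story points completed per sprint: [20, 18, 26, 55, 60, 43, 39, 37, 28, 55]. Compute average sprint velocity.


Formula: Avg velocity = Total points / Number of sprints
Points: [20, 18, 26, 55, 60, 43, 39, 37, 28, 55]
Sum = 20 + 18 + 26 + 55 + 60 + 43 + 39 + 37 + 28 + 55 = 381
Avg velocity = 381 / 10 = 38.1 points/sprint

38.1 points/sprint


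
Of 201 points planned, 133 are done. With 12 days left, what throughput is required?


Formula: Required rate = Remaining points / Days left
Remaining = 201 - 133 = 68 points
Required rate = 68 / 12 = 5.67 points/day

5.67 points/day


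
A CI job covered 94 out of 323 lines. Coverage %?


Coverage = covered / total * 100
Coverage = 94 / 323 * 100
Coverage = 29.1%

29.1%


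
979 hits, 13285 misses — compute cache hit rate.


Formula: hit rate = hits / (hits + misses) * 100
hit rate = 979 / (979 + 13285) * 100
hit rate = 979 / 14264 * 100
hit rate = 6.86%

6.86%


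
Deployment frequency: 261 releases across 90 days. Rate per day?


Formula: deployments per day = releases / days
= 261 / 90
= 2.9 deploys/day
(equivalently, 20.3 deploys/week)

2.9 deploys/day


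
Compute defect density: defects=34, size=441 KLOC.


Defect density = defects / KLOC
Defect density = 34 / 441
Defect density = 0.077 defects/KLOC

0.077 defects/KLOC


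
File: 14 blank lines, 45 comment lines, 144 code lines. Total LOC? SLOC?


Total LOC = blank + comment + code
Total LOC = 14 + 45 + 144 = 203
SLOC (source only) = code = 144

Total LOC: 203, SLOC: 144


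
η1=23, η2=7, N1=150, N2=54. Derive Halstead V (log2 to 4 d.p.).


Formula: V = N * log2(η), where N = N1 + N2 and η = η1 + η2
η = 23 + 7 = 30
N = 150 + 54 = 204
log2(30) ≈ 4.9069
V = 204 * 4.9069 = 1001.01

1001.01


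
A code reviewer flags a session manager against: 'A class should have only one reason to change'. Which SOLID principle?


This describes the Single Responsibility Principle (SRP)

Single Responsibility Principle (SRP)


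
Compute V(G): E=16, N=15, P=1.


Formula: V(G) = E - N + 2P
V(G) = 16 - 15 + 2*1
V(G) = 1 + 2
V(G) = 3

3


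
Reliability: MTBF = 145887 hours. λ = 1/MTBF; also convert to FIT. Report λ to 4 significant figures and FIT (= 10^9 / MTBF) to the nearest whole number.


Formula: λ = 1 / MTBF; FIT = λ × 1e9 = 1e9 / MTBF
λ = 1 / 145887 ≈ 6.855e-06 failures/hour
FIT = 1e9 / 145887 ≈ 6855 failures per 1e9 hours (nearest whole number)

λ = 6.855e-06 /h, FIT = 6855


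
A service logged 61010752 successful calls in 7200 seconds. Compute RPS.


Formula: throughput = requests / seconds
throughput = 61010752 / 7200
throughput = 8473.72 requests/second

8473.72 requests/second


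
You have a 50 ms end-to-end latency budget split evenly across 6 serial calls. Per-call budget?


Formula: per_stage = total_budget / stages
per_stage = 50 / 6
per_stage = 8.33 ms

8.33 ms


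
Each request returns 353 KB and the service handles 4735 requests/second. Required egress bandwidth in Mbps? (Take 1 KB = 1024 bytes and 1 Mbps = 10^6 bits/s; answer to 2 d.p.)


Formula: Mbps = payload_bytes * RPS * 8 / 1e6
Payload per request = 353 KB = 353 * 1024 = 361472 bytes
Total bytes/sec = 361472 * 4735 = 1711569920
Total bits/sec = 1711569920 * 8 = 13692559360
Mbps = 13692559360 / 1e6 = 13692.56

13692.56 Mbps


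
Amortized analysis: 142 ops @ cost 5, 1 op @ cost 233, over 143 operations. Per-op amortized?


Formula: Amortized cost = Total cost / Operations
Total cost = (142 * 5) + (1 * 233)
Total cost = 710 + 233 = 943
Amortized = 943 / 143 = 6.5944

6.5944


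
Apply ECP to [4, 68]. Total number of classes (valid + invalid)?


Valid range: [4, 68]
Class 1: x < 4 — invalid
Class 2: 4 ≤ x ≤ 68 — valid
Class 3: x > 68 — invalid
Total equivalence classes: 3

3 equivalence classes


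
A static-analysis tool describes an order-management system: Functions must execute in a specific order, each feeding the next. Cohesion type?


Reasoning: Output of one is input to next
Type: Sequential cohesion

Sequential cohesion


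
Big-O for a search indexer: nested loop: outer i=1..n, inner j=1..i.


Reasoning: triangle: n(n+1)/2 ~ n^2/2
Complexity: O(n^2)

O(n^2)


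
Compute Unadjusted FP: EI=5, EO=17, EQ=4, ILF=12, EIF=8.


UFP = EI*4 + EO*5 + EQ*4 + ILF*10 + EIF*7
UFP = 5*4 + 17*5 + 4*4 + 12*10 + 8*7
UFP = 20 + 85 + 16 + 120 + 56
UFP = 297

297


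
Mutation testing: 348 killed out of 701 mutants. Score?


Mutation score = killed / total * 100
Mutation score = 348 / 701 * 100
Mutation score = 49.64%

49.64%


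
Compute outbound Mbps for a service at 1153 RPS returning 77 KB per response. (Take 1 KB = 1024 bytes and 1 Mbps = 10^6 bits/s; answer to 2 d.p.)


Formula: Mbps = payload_bytes * RPS * 8 / 1e6
Payload per request = 77 KB = 77 * 1024 = 78848 bytes
Total bytes/sec = 78848 * 1153 = 90911744
Total bits/sec = 90911744 * 8 = 727293952
Mbps = 727293952 / 1e6 = 727.29

727.29 Mbps


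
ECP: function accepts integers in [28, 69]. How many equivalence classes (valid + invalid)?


Valid range: [28, 69]
Class 1: x < 28 — invalid
Class 2: 28 ≤ x ≤ 69 — valid
Class 3: x > 69 — invalid
Total equivalence classes: 3

3 equivalence classes


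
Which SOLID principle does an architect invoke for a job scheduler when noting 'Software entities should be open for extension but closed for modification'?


This describes the Open/Closed Principle (OCP)

Open/Closed Principle (OCP)


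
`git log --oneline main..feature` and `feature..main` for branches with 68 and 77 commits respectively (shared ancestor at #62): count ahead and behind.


Common ancestor: commit #62
feature commits after divergence: 68 - 62 = 6
main commits after divergence: 77 - 62 = 15
feature is 6 commits ahead of main
main is 15 commits ahead of feature

feature ahead: 6, main ahead: 15


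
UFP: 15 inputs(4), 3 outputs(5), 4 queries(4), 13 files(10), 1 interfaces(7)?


UFP = EI*4 + EO*5 + EQ*4 + ILF*10 + EIF*7
UFP = 15*4 + 3*5 + 4*4 + 13*10 + 1*7
UFP = 60 + 15 + 16 + 130 + 7
UFP = 228

228


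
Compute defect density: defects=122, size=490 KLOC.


Defect density = defects / KLOC
Defect density = 122 / 490
Defect density = 0.249 defects/KLOC

0.249 defects/KLOC


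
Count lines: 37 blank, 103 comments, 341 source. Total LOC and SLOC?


Total LOC = blank + comment + code
Total LOC = 37 + 103 + 341 = 481
SLOC (source only) = code = 341

Total LOC: 481, SLOC: 341


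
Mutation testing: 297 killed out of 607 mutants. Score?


Mutation score = killed / total * 100
Mutation score = 297 / 607 * 100
Mutation score = 48.93%

48.93%


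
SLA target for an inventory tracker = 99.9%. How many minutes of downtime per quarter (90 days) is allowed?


Formula: allowed downtime = period * (100 - SLA) / 100
Period (quarter (90 days)) = 129600 minutes
Unavailability fraction = (100 - 99.9) / 100
Allowed downtime = 129600 * (100 - 99.9) / 100
Allowed downtime = 129.6 minutes

129.6 minutes


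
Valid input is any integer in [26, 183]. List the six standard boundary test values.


Range: [26, 183]
Boundaries: just below min, min, min+1, max-1, max, just above max
Values: [25, 26, 27, 182, 183, 184]

[25, 26, 27, 182, 183, 184]


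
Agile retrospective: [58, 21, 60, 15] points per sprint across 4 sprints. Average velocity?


Formula: Avg velocity = Total points / Number of sprints
Points: [58, 21, 60, 15]
Sum = 58 + 21 + 60 + 15 = 154
Avg velocity = 154 / 4 = 38.5 points/sprint

38.5 points/sprint


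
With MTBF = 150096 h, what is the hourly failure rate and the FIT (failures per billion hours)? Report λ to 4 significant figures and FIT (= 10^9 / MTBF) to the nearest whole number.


Formula: λ = 1 / MTBF; FIT = λ × 1e9 = 1e9 / MTBF
λ = 1 / 150096 ≈ 6.662e-06 failures/hour
FIT = 1e9 / 150096 ≈ 6662 failures per 1e9 hours (nearest whole number)

λ = 6.662e-06 /h, FIT = 6662


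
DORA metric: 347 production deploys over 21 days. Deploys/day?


Formula: deployments per day = releases / days
= 347 / 21
= 16.524 deploys/day
(equivalently, 115.67 deploys/week)

16.524 deploys/day


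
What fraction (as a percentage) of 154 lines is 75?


Coverage = covered / total * 100
Coverage = 75 / 154 * 100
Coverage = 48.7%

48.7%


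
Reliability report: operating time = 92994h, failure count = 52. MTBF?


Formula: MTBF = Total operating time / Number of failures
MTBF = 92994 / 52
MTBF = 1788.35 hours

1788.35 hours


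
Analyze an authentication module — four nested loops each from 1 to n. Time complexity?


Reasoning: four levels of nesting
Complexity: O(n^4)

O(n^4)


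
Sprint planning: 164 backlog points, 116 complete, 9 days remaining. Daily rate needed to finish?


Formula: Required rate = Remaining points / Days left
Remaining = 164 - 116 = 48 points
Required rate = 48 / 9 = 5.33 points/day

5.33 points/day


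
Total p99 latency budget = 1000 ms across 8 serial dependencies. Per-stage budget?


Formula: per_stage = total_budget / stages
per_stage = 1000 / 8
per_stage = 125.0 ms

125.0 ms


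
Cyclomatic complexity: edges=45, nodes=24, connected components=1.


Formula: V(G) = E - N + 2P
V(G) = 45 - 24 + 2*1
V(G) = 21 + 2
V(G) = 23

23


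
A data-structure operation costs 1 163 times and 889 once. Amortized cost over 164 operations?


Formula: Amortized cost = Total cost / Operations
Total cost = (163 * 1) + (1 * 889)
Total cost = 163 + 889 = 1052
Amortized = 1052 / 164 = 6.4146

6.4146


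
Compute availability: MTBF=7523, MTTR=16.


Availability = MTBF / (MTBF + MTTR)
Availability = 7523 / (7523 + 16)
Availability = 7523 / 7539
Availability = 99.7878%

99.7878%


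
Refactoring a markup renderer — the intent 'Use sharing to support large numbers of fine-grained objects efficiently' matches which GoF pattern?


This matches the Flyweight pattern

Flyweight


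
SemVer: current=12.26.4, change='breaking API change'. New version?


Current: 12.26.4
Change category: 'breaking API change' → major bump
SemVer rule: major bump → increment MAJOR, reset MINOR and PATCH to 0
New: 13.0.0

13.0.0


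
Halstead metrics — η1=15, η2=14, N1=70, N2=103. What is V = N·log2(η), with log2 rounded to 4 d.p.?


Formula: V = N * log2(η), where N = N1 + N2 and η = η1 + η2
η = 15 + 14 = 29
N = 70 + 103 = 173
log2(29) ≈ 4.8580
V = 173 * 4.8580 = 840.43

840.43


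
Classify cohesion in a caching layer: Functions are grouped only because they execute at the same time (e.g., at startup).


Reasoning: Related by timing only
Type: Temporal cohesion

Temporal cohesion


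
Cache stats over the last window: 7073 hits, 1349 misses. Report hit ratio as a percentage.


Formula: hit rate = hits / (hits + misses) * 100
hit rate = 7073 / (7073 + 1349) * 100
hit rate = 7073 / 8422 * 100
hit rate = 83.98%

83.98%


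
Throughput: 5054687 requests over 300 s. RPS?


Formula: throughput = requests / seconds
throughput = 5054687 / 300
throughput = 16848.96 requests/second

16848.96 requests/second


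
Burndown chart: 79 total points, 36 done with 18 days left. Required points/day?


Formula: Required rate = Remaining points / Days left
Remaining = 79 - 36 = 43 points
Required rate = 43 / 18 = 2.39 points/day

2.39 points/day


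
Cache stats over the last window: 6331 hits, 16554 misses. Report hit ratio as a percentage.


Formula: hit rate = hits / (hits + misses) * 100
hit rate = 6331 / (6331 + 16554) * 100
hit rate = 6331 / 22885 * 100
hit rate = 27.66%

27.66%


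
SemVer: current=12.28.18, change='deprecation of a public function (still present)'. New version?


Current: 12.28.18
Change category: 'deprecation of a public function (still present)' → minor bump
SemVer rule: minor bump → increment MINOR, reset PATCH to 0 (MAJOR unchanged)
New: 12.29.0

12.29.0


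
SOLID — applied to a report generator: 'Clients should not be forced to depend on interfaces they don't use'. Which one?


This describes the Interface Segregation Principle (ISP)

Interface Segregation Principle (ISP)


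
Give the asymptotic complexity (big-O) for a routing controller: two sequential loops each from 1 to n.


Reasoning: sequential dominates: O(n) + O(n) = O(n)
Complexity: O(n)

O(n)


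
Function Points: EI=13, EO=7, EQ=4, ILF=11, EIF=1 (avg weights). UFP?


UFP = EI*4 + EO*5 + EQ*4 + ILF*10 + EIF*7
UFP = 13*4 + 7*5 + 4*4 + 11*10 + 1*7
UFP = 52 + 35 + 16 + 110 + 7
UFP = 220

220


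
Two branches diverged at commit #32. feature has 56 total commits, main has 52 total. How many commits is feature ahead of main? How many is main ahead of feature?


Common ancestor: commit #32
feature commits after divergence: 56 - 32 = 24
main commits after divergence: 52 - 32 = 20
feature is 24 commits ahead of main
main is 20 commits ahead of feature

feature ahead: 24, main ahead: 20


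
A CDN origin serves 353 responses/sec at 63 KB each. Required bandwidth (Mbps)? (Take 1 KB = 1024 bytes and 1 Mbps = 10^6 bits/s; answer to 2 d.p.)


Formula: Mbps = payload_bytes * RPS * 8 / 1e6
Payload per request = 63 KB = 63 * 1024 = 64512 bytes
Total bytes/sec = 64512 * 353 = 22772736
Total bits/sec = 22772736 * 8 = 182181888
Mbps = 182181888 / 1e6 = 182.18

182.18 Mbps


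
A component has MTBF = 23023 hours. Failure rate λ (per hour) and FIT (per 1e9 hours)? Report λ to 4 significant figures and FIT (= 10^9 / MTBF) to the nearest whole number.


Formula: λ = 1 / MTBF; FIT = λ × 1e9 = 1e9 / MTBF
λ = 1 / 23023 ≈ 4.343e-05 failures/hour
FIT = 1e9 / 23023 ≈ 43435 failures per 1e9 hours (nearest whole number)

λ = 4.343e-05 /h, FIT = 43435


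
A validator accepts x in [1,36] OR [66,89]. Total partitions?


Valid ranges: [1,36] and [66,89]
Class 1: x < 1 — invalid
Class 2: 1 ≤ x ≤ 36 — valid
Class 3: 36 < x < 66 — invalid (gap between ranges)
Class 4: 66 ≤ x ≤ 89 — valid
Class 5: x > 89 — invalid
Total equivalence classes: 5

5 equivalence classes


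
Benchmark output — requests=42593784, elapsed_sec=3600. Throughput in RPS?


Formula: throughput = requests / seconds
throughput = 42593784 / 3600
throughput = 11831.61 requests/second

11831.61 requests/second


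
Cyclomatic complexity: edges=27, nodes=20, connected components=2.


Formula: V(G) = E - N + 2P
V(G) = 27 - 20 + 2*2
V(G) = 7 + 4
V(G) = 11

11


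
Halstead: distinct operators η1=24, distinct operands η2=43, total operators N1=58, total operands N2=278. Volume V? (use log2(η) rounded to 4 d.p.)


Formula: V = N * log2(η), where N = N1 + N2 and η = η1 + η2
η = 24 + 43 = 67
N = 58 + 278 = 336
log2(67) ≈ 6.0661
V = 336 * 6.0661 = 2038.21

2038.21


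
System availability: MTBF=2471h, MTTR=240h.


Availability = MTBF / (MTBF + MTTR)
Availability = 2471 / (2471 + 240)
Availability = 2471 / 2711
Availability = 91.1472%

91.1472%


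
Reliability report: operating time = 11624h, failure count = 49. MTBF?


Formula: MTBF = Total operating time / Number of failures
MTBF = 11624 / 49
MTBF = 237.22 hours

237.22 hours


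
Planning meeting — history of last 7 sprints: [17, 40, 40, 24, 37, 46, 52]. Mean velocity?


Formula: Avg velocity = Total points / Number of sprints
Points: [17, 40, 40, 24, 37, 46, 52]
Sum = 17 + 40 + 40 + 24 + 37 + 46 + 52 = 256
Avg velocity = 256 / 7 = 36.57 points/sprint

36.57 points/sprint


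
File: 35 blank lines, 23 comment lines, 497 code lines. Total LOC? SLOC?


Total LOC = blank + comment + code
Total LOC = 35 + 23 + 497 = 555
SLOC (source only) = code = 497

Total LOC: 555, SLOC: 497


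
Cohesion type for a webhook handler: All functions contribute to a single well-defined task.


Reasoning: Best: single purpose
Type: Functional cohesion

Functional cohesion


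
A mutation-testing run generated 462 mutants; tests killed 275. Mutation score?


Mutation score = killed / total * 100
Mutation score = 275 / 462 * 100
Mutation score = 59.52%

59.52%


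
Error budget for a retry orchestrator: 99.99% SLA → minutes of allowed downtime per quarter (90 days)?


Formula: allowed downtime = period * (100 - SLA) / 100
Period (quarter (90 days)) = 129600 minutes
Unavailability fraction = (100 - 99.99) / 100
Allowed downtime = 129600 * (100 - 99.99) / 100
Allowed downtime = 12.96 minutes

12.96 minutes


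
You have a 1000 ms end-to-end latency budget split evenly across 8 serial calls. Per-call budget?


Formula: per_stage = total_budget / stages
per_stage = 1000 / 8
per_stage = 125.0 ms

125.0 ms


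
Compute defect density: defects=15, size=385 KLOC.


Defect density = defects / KLOC
Defect density = 15 / 385
Defect density = 0.039 defects/KLOC

0.039 defects/KLOC


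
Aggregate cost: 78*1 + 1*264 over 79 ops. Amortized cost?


Formula: Amortized cost = Total cost / Operations
Total cost = (78 * 1) + (1 * 264)
Total cost = 78 + 264 = 342
Amortized = 342 / 79 = 4.3291

4.3291


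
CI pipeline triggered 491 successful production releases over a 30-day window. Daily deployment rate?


Formula: deployments per day = releases / days
= 491 / 30
= 16.367 deploys/day
(equivalently, 114.57 deploys/week)

16.367 deploys/day


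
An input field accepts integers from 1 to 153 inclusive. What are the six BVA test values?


Range: [1, 153]
Boundaries: just below min, min, min+1, max-1, max, just above max
Values: [0, 1, 2, 152, 153, 154]

[0, 1, 2, 152, 153, 154]


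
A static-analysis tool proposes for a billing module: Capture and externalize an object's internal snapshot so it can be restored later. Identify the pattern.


This matches the Memento pattern

Memento


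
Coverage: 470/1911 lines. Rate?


Coverage = covered / total * 100
Coverage = 470 / 1911 * 100
Coverage = 24.59%

24.59%


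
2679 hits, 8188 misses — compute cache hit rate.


Formula: hit rate = hits / (hits + misses) * 100
hit rate = 2679 / (2679 + 8188) * 100
hit rate = 2679 / 10867 * 100
hit rate = 24.65%

24.65%


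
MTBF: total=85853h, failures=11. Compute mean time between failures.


Formula: MTBF = Total operating time / Number of failures
MTBF = 85853 / 11
MTBF = 7804.82 hours

7804.82 hours


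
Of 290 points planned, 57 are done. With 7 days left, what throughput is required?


Formula: Required rate = Remaining points / Days left
Remaining = 290 - 57 = 233 points
Required rate = 233 / 7 = 33.29 points/day

33.29 points/day


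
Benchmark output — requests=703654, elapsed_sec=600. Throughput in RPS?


Formula: throughput = requests / seconds
throughput = 703654 / 600
throughput = 1172.76 requests/second

1172.76 requests/second


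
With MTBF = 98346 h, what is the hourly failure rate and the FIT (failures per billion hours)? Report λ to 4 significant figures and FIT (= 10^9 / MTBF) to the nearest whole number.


Formula: λ = 1 / MTBF; FIT = λ × 1e9 = 1e9 / MTBF
λ = 1 / 98346 ≈ 1.017e-05 failures/hour
FIT = 1e9 / 98346 ≈ 10168 failures per 1e9 hours (nearest whole number)

λ = 1.017e-05 /h, FIT = 10168


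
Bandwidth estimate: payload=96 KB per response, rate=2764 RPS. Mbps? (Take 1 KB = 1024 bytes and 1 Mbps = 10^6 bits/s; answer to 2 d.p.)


Formula: Mbps = payload_bytes * RPS * 8 / 1e6
Payload per request = 96 KB = 96 * 1024 = 98304 bytes
Total bytes/sec = 98304 * 2764 = 271712256
Total bits/sec = 271712256 * 8 = 2173698048
Mbps = 2173698048 / 1e6 = 2173.7

2173.7 Mbps


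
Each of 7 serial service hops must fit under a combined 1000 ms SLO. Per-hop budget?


Formula: per_stage = total_budget / stages
per_stage = 1000 / 7
per_stage = 142.86 ms

142.86 ms


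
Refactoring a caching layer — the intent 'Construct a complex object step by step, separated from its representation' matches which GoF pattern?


This matches the Builder pattern

Builder


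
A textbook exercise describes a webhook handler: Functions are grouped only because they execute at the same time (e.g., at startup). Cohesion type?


Reasoning: Related by timing only
Type: Temporal cohesion

Temporal cohesion


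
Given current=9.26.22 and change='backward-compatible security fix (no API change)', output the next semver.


Current: 9.26.22
Change category: 'backward-compatible security fix (no API change)' → patch bump
SemVer rule: patch bump → increment PATCH (MAJOR and MINOR unchanged)
New: 9.26.23

9.26.23


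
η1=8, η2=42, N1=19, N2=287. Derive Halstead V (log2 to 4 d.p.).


Formula: V = N * log2(η), where N = N1 + N2 and η = η1 + η2
η = 8 + 42 = 50
N = 19 + 287 = 306
log2(50) ≈ 5.6439
V = 306 * 5.6439 = 1727.03

1727.03


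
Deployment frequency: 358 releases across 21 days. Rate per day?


Formula: deployments per day = releases / days
= 358 / 21
= 17.048 deploys/day
(equivalently, 119.33 deploys/week)

17.048 deploys/day


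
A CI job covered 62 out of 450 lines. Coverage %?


Coverage = covered / total * 100
Coverage = 62 / 450 * 100
Coverage = 13.78%

13.78%


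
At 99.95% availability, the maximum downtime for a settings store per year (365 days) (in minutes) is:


Formula: allowed downtime = period * (100 - SLA) / 100
Period (year (365 days)) = 525600 minutes
Unavailability fraction = (100 - 99.95) / 100
Allowed downtime = 525600 * (100 - 99.95) / 100
Allowed downtime = 262.8 minutes

262.8 minutes


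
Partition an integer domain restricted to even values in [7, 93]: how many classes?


Constraint: even integers in [7, 93]
Class 1: x < 7 — out-of-range invalid
Class 2: x in [7,93] but odd — wrong type invalid
Class 3: x in [7,93] and even — valid
Class 4: x > 93 — out-of-range invalid
Total equivalence classes: 4

4 equivalence classes


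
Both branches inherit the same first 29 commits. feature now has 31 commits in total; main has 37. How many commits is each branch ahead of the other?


Common ancestor: commit #29
feature commits after divergence: 31 - 29 = 2
main commits after divergence: 37 - 29 = 8
feature is 2 commits ahead of main
main is 8 commits ahead of feature

feature ahead: 2, main ahead: 8


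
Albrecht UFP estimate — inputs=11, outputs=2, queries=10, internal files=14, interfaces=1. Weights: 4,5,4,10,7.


UFP = EI*4 + EO*5 + EQ*4 + ILF*10 + EIF*7
UFP = 11*4 + 2*5 + 10*4 + 14*10 + 1*7
UFP = 44 + 10 + 40 + 140 + 7
UFP = 241

241


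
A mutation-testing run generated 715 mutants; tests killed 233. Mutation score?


Mutation score = killed / total * 100
Mutation score = 233 / 715 * 100
Mutation score = 32.59%

32.59%


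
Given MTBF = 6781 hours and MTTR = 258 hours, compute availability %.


Availability = MTBF / (MTBF + MTTR)
Availability = 6781 / (6781 + 258)
Availability = 6781 / 7039
Availability = 96.3347%

96.3347%


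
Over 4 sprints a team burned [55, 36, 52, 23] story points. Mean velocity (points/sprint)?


Formula: Avg velocity = Total points / Number of sprints
Points: [55, 36, 52, 23]
Sum = 55 + 36 + 52 + 23 = 166
Avg velocity = 166 / 4 = 41.5 points/sprint

41.5 points/sprint


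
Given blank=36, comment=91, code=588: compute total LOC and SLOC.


Total LOC = blank + comment + code
Total LOC = 36 + 91 + 588 = 715
SLOC (source only) = code = 588

Total LOC: 715, SLOC: 588


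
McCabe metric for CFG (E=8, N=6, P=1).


Formula: V(G) = E - N + 2P
V(G) = 8 - 6 + 2*1
V(G) = 2 + 2
V(G) = 4

4


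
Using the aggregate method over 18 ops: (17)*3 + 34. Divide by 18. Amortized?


Formula: Amortized cost = Total cost / Operations
Total cost = (17 * 3) + (1 * 34)
Total cost = 51 + 34 = 85
Amortized = 85 / 18 = 4.7222

4.7222


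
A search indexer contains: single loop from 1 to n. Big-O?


Reasoning: one pass through n items
Complexity: O(n)

O(n)


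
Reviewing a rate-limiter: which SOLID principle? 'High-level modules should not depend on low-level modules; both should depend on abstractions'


This describes the Dependency Inversion Principle (DIP)

Dependency Inversion Principle (DIP)


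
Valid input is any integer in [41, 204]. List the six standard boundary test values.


Range: [41, 204]
Boundaries: just below min, min, min+1, max-1, max, just above max
Values: [40, 41, 42, 203, 204, 205]

[40, 41, 42, 203, 204, 205]


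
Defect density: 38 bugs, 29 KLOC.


Defect density = defects / KLOC
Defect density = 38 / 29
Defect density = 1.31 defects/KLOC

1.31 defects/KLOC


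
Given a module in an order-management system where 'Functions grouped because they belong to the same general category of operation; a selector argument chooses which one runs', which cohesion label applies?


Reasoning: Grouped by category of activity, not by data or sequence
Type: Logical cohesion

Logical cohesion


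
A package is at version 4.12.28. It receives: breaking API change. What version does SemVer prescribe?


Current: 4.12.28
Change category: 'breaking API change' → major bump
SemVer rule: major bump → increment MAJOR, reset MINOR and PATCH to 0
New: 5.0.0

5.0.0


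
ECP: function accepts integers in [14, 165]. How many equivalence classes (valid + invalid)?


Valid range: [14, 165]
Class 1: x < 14 — invalid
Class 2: 14 ≤ x ≤ 165 — valid
Class 3: x > 165 — invalid
Total equivalence classes: 3

3 equivalence classes


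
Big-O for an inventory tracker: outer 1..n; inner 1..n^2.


Reasoning: n times n^2
Complexity: O(n^3)

O(n^3)


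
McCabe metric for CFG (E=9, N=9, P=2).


Formula: V(G) = E - N + 2P
V(G) = 9 - 9 + 2*2
V(G) = 0 + 4
V(G) = 4

4


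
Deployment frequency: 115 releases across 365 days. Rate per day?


Formula: deployments per day = releases / days
= 115 / 365
= 0.315 deploys/day
(equivalently, 2.21 deploys/week)

0.315 deploys/day


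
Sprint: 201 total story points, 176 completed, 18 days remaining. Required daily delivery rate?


Formula: Required rate = Remaining points / Days left
Remaining = 201 - 176 = 25 points
Required rate = 25 / 18 = 1.39 points/day

1.39 points/day


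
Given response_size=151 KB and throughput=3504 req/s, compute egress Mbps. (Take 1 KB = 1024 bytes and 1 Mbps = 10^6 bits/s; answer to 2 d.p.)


Formula: Mbps = payload_bytes * RPS * 8 / 1e6
Payload per request = 151 KB = 151 * 1024 = 154624 bytes
Total bytes/sec = 154624 * 3504 = 541802496
Total bits/sec = 541802496 * 8 = 4334419968
Mbps = 4334419968 / 1e6 = 4334.42

4334.42 Mbps


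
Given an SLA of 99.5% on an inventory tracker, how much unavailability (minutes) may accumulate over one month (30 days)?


Formula: allowed downtime = period * (100 - SLA) / 100
Period (month (30 days)) = 43200 minutes
Unavailability fraction = (100 - 99.5) / 100
Allowed downtime = 43200 * (100 - 99.5) / 100
Allowed downtime = 216.0 minutes

216.0 minutes


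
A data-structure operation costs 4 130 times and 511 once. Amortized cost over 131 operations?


Formula: Amortized cost = Total cost / Operations
Total cost = (130 * 4) + (1 * 511)
Total cost = 520 + 511 = 1031
Amortized = 1031 / 131 = 7.8702

7.8702


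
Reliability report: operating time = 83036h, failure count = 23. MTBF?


Formula: MTBF = Total operating time / Number of failures
MTBF = 83036 / 23
MTBF = 3610.26 hours

3610.26 hours


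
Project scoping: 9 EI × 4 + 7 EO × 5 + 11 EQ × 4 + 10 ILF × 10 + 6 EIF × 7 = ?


UFP = EI*4 + EO*5 + EQ*4 + ILF*10 + EIF*7
UFP = 9*4 + 7*5 + 11*4 + 10*10 + 6*7
UFP = 36 + 35 + 44 + 100 + 42
UFP = 257

257


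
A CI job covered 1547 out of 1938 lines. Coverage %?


Coverage = covered / total * 100
Coverage = 1547 / 1938 * 100
Coverage = 79.82%

79.82%


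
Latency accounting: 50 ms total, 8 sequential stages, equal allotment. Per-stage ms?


Formula: per_stage = total_budget / stages
per_stage = 50 / 8
per_stage = 6.25 ms

6.25 ms


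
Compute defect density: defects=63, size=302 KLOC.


Defect density = defects / KLOC
Defect density = 63 / 302
Defect density = 0.209 defects/KLOC

0.209 defects/KLOC


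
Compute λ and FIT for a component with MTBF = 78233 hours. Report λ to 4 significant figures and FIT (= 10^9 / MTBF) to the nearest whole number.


Formula: λ = 1 / MTBF; FIT = λ × 1e9 = 1e9 / MTBF
λ = 1 / 78233 ≈ 1.278e-05 failures/hour
FIT = 1e9 / 78233 ≈ 12782 failures per 1e9 hours (nearest whole number)

λ = 1.278e-05 /h, FIT = 12782


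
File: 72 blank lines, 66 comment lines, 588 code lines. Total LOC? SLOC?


Total LOC = blank + comment + code
Total LOC = 72 + 66 + 588 = 726
SLOC (source only) = code = 588

Total LOC: 726, SLOC: 588


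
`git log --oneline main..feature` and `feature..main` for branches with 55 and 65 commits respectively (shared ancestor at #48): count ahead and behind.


Common ancestor: commit #48
feature commits after divergence: 55 - 48 = 7
main commits after divergence: 65 - 48 = 17
feature is 7 commits ahead of main
main is 17 commits ahead of feature

feature ahead: 7, main ahead: 17


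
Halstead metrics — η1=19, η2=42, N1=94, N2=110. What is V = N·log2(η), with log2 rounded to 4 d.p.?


Formula: V = N * log2(η), where N = N1 + N2 and η = η1 + η2
η = 19 + 42 = 61
N = 94 + 110 = 204
log2(61) ≈ 5.9307
V = 204 * 5.9307 = 1209.86

1209.86


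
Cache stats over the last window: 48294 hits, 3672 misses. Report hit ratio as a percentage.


Formula: hit rate = hits / (hits + misses) * 100
hit rate = 48294 / (48294 + 3672) * 100
hit rate = 48294 / 51966 * 100
hit rate = 92.93%

92.93%


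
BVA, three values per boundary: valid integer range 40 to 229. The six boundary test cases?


Range: [40, 229]
Boundaries: just below min, min, min+1, max-1, max, just above max
Values: [39, 40, 41, 228, 229, 230]

[39, 40, 41, 228, 229, 230]


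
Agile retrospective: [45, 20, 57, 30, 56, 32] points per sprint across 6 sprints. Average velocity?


Formula: Avg velocity = Total points / Number of sprints
Points: [45, 20, 57, 30, 56, 32]
Sum = 45 + 20 + 57 + 30 + 56 + 32 = 240
Avg velocity = 240 / 6 = 40.0 points/sprint

40.0 points/sprint


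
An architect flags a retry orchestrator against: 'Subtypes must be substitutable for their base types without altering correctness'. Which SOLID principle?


This describes the Liskov Substitution Principle (LSP)

Liskov Substitution Principle (LSP)


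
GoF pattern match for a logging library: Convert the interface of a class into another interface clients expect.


This matches the Adapter pattern

Adapter


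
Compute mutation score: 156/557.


Mutation score = killed / total * 100
Mutation score = 156 / 557 * 100
Mutation score = 28.01%

28.01%


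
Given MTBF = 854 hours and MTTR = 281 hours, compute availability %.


Availability = MTBF / (MTBF + MTTR)
Availability = 854 / (854 + 281)
Availability = 854 / 1135
Availability = 75.2423%

75.2423%


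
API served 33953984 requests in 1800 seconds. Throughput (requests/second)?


Formula: throughput = requests / seconds
throughput = 33953984 / 1800
throughput = 18863.32 requests/second

18863.32 requests/second


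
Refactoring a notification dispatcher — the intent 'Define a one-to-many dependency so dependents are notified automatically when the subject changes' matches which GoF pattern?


This matches the Observer pattern

Observer


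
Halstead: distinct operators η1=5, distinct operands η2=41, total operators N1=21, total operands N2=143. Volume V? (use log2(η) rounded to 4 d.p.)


Formula: V = N * log2(η), where N = N1 + N2 and η = η1 + η2
η = 5 + 41 = 46
N = 21 + 143 = 164
log2(46) ≈ 5.5236
V = 164 * 5.5236 = 905.87

905.87


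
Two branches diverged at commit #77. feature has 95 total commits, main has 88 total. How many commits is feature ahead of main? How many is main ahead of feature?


Common ancestor: commit #77
feature commits after divergence: 95 - 77 = 18
main commits after divergence: 88 - 77 = 11
feature is 18 commits ahead of main
main is 11 commits ahead of feature

feature ahead: 18, main ahead: 11


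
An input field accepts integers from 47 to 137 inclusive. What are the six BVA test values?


Range: [47, 137]
Boundaries: just below min, min, min+1, max-1, max, just above max
Values: [46, 47, 48, 136, 137, 138]

[46, 47, 48, 136, 137, 138]


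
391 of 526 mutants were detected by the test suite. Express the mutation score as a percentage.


Mutation score = killed / total * 100
Mutation score = 391 / 526 * 100
Mutation score = 74.33%

74.33%


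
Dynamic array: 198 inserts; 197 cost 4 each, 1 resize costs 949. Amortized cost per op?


Formula: Amortized cost = Total cost / Operations
Total cost = (197 * 4) + (1 * 949)
Total cost = 788 + 949 = 1737
Amortized = 1737 / 198 = 8.7727

8.7727


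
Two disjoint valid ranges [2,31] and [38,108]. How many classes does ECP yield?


Valid ranges: [2,31] and [38,108]
Class 1: x < 2 — invalid
Class 2: 2 ≤ x ≤ 31 — valid
Class 3: 31 < x < 38 — invalid (gap between ranges)
Class 4: 38 ≤ x ≤ 108 — valid
Class 5: x > 108 — invalid
Total equivalence classes: 5

5 equivalence classes


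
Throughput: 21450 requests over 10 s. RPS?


Formula: throughput = requests / seconds
throughput = 21450 / 10
throughput = 2145.0 requests/second

2145.0 requests/second


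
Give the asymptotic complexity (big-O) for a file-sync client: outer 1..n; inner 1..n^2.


Reasoning: n times n^2
Complexity: O(n^3)

O(n^3)


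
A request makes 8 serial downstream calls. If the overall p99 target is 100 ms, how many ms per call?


Formula: per_stage = total_budget / stages
per_stage = 100 / 8
per_stage = 12.5 ms

12.5 ms


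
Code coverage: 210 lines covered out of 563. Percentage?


Coverage = covered / total * 100
Coverage = 210 / 563 * 100
Coverage = 37.3%

37.3%


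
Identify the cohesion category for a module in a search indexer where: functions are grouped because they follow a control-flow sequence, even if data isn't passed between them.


Reasoning: Grouped by order of execution within a routine, not by data flow
Type: Procedural cohesion

Procedural cohesion


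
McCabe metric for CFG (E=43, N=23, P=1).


Formula: V(G) = E - N + 2P
V(G) = 43 - 23 + 2*1
V(G) = 20 + 2
V(G) = 22

22


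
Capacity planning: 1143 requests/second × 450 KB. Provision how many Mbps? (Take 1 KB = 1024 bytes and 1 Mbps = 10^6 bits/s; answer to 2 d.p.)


Formula: Mbps = payload_bytes * RPS * 8 / 1e6
Payload per request = 450 KB = 450 * 1024 = 460800 bytes
Total bytes/sec = 460800 * 1143 = 526694400
Total bits/sec = 526694400 * 8 = 4213555200
Mbps = 4213555200 / 1e6 = 4213.56

4213.56 Mbps


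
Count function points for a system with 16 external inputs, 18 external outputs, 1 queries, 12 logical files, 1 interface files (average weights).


UFP = EI*4 + EO*5 + EQ*4 + ILF*10 + EIF*7
UFP = 16*4 + 18*5 + 1*4 + 12*10 + 1*7
UFP = 64 + 90 + 4 + 120 + 7
UFP = 285

285


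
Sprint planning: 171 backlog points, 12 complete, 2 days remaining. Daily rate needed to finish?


Formula: Required rate = Remaining points / Days left
Remaining = 171 - 12 = 159 points
Required rate = 159 / 2 = 79.5 points/day

79.5 points/day


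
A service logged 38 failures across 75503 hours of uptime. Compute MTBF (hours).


Formula: MTBF = Total operating time / Number of failures
MTBF = 75503 / 38
MTBF = 1986.92 hours

1986.92 hours


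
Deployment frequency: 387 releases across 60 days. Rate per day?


Formula: deployments per day = releases / days
= 387 / 60
= 6.45 deploys/day
(equivalently, 45.15 deploys/week)

6.45 deploys/day


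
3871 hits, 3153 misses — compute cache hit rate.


Formula: hit rate = hits / (hits + misses) * 100
hit rate = 3871 / (3871 + 3153) * 100
hit rate = 3871 / 7024 * 100
hit rate = 55.11%

55.11%


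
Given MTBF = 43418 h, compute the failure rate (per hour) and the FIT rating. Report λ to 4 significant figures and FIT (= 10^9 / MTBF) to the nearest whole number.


Formula: λ = 1 / MTBF; FIT = λ × 1e9 = 1e9 / MTBF
λ = 1 / 43418 ≈ 2.303e-05 failures/hour
FIT = 1e9 / 43418 ≈ 23032 failures per 1e9 hours (nearest whole number)

λ = 2.303e-05 /h, FIT = 23032


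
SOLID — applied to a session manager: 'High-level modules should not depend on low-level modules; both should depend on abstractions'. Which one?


This describes the Dependency Inversion Principle (DIP)

Dependency Inversion Principle (DIP)


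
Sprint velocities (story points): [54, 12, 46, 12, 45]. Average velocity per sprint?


Formula: Avg velocity = Total points / Number of sprints
Points: [54, 12, 46, 12, 45]
Sum = 54 + 12 + 46 + 12 + 45 = 169
Avg velocity = 169 / 5 = 33.8 points/sprint

33.8 points/sprint


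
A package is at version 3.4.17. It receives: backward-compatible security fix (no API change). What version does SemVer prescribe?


Current: 3.4.17
Change category: 'backward-compatible security fix (no API change)' → patch bump
SemVer rule: patch bump → increment PATCH (MAJOR and MINOR unchanged)
New: 3.4.18

3.4.18


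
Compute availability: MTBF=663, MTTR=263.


Availability = MTBF / (MTBF + MTTR)
Availability = 663 / (663 + 263)
Availability = 663 / 926
Availability = 71.5983%

71.5983%


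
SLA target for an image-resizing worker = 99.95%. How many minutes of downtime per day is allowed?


Formula: allowed downtime = period * (100 - SLA) / 100
Period (day) = 1440 minutes
Unavailability fraction = (100 - 99.95) / 100
Allowed downtime = 1440 * (100 - 99.95) / 100
Allowed downtime = 0.72 minutes

0.72 minutes


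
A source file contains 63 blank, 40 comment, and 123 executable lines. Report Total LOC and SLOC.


Total LOC = blank + comment + code
Total LOC = 63 + 40 + 123 = 226
SLOC (source only) = code = 123

Total LOC: 226, SLOC: 123


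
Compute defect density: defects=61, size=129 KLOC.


Defect density = defects / KLOC
Defect density = 61 / 129
Defect density = 0.473 defects/KLOC

0.473 defects/KLOC
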